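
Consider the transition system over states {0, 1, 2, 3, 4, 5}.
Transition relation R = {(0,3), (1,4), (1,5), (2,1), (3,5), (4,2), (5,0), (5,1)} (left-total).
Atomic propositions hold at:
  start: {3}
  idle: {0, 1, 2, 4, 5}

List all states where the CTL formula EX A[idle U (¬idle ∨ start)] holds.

Sat(¬idle) = {3}
Sat(¬idle ∨ start) = {3}
A[idle U (¬idle ∨ start)]: least fixpoint, start Z0 = Sat((¬idle ∨ start)) = {3}, add states in Sat(idle) with every successor in Z. Z1 = {0, 3}; fixed.
Sat(A[idle U (¬idle ∨ start)]) = {0, 3}
Sat(EX A[idle U (¬idle ∨ start)]) = {s : some successor in {0, 3}} = {0, 5}

{0, 5}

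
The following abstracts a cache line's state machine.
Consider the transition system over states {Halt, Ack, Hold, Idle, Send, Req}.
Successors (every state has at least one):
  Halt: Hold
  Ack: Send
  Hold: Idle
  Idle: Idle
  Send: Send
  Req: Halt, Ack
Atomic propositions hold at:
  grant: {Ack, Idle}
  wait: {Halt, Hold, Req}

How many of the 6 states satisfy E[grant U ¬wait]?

Sat(¬wait) = {Ack, Idle, Send}
E[grant U ¬wait]: least fixpoint, start Z0 = Sat(¬wait) = {Ack, Idle, Send}, add states in Sat(grant) with some successor in Z. Already a fixed point.
Sat(E[grant U ¬wait]) = {Ack, Idle, Send}
|Sat(E[grant U ¬wait])| = |{Ack, Idle, Send}| = 3.

3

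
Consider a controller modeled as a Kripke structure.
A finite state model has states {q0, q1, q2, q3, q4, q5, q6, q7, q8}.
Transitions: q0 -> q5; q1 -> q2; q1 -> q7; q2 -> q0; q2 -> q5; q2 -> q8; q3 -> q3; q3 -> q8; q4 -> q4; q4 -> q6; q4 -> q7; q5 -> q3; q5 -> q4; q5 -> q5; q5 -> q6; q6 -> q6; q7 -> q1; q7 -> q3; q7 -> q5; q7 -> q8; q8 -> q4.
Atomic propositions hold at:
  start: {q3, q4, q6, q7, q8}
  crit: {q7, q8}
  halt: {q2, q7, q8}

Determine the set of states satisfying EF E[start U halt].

E[start U halt]: least fixpoint, start Z0 = Sat(halt) = {q2, q7, q8}, add states in Sat(start) with some successor in Z. Z1 = {q2, q3, q4, q7, q8}; fixed.
Sat(E[start U halt]) = {q2, q3, q4, q7, q8}
EF E[start U halt]: least fixpoint, start Z0 = {q2, q3, q4, q7, q8}, add states with some successor in Z. Z1 = {q1, q2, q3, q4, q5, q7, q8}; Z2 = {q0, q1, q2, q3, q4, q5, q7, q8}; fixed.
Sat(EF E[start U halt]) = {q0, q1, q2, q3, q4, q5, q7, q8}

{q0, q1, q2, q3, q4, q5, q7, q8}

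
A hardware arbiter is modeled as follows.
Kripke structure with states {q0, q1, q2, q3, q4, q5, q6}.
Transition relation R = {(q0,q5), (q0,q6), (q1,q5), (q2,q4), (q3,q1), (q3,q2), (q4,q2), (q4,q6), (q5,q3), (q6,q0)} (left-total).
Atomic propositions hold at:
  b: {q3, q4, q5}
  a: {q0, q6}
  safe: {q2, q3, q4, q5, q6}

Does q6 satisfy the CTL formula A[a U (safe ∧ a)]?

Yes

Sat(safe ∧ a) = {q6}
A[a U (safe ∧ a)]: least fixpoint, start Z0 = Sat((safe ∧ a)) = {q6}, add states in Sat(a) with every successor in Z. Already a fixed point.
Sat(A[a U (safe ∧ a)]) = {q6}
q6 ∈ Sat(A[a U (safe ∧ a)]) = {q6}, so the formula holds at q6.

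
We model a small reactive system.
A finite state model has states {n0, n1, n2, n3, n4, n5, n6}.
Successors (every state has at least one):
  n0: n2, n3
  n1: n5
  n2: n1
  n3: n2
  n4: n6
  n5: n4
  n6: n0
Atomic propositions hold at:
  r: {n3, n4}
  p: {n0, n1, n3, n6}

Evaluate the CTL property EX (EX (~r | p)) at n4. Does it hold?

Sat(~r) = {n0, n1, n2, n5, n6}
Sat(~r | p) = {n0, n1, n2, n3, n5, n6}
Sat(EX (~r | p)) = {s : some successor in {n0, n1, n2, n3, n5, n6}} = {n0, n1, n2, n3, n4, n6}
Sat(EX (EX (~r | p))) = {s : some successor in {n0, n1, n2, n3, n4, n6}} = {n0, n2, n3, n4, n5, n6}
n4 ∈ Sat(EX (EX (~r | p))) = {n0, n2, n3, n4, n5, n6}, so the formula holds at n4.

Yes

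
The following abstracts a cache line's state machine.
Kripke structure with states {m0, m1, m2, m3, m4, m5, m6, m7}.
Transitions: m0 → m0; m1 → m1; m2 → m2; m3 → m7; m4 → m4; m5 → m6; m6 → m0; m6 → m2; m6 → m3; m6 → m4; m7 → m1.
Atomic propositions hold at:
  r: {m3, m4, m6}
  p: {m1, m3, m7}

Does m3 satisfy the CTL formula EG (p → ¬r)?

No

Sat(¬r) = {m0, m1, m2, m5, m7}
Sat(p → ¬r) = {m0, m1, m2, m4, m5, m6, m7}
EG (p → ¬r): greatest fixpoint, start Z0 = {m0, m1, m2, m4, m5, m6, m7}, keep only states in Sat with some successor in Z. Already a fixed point.
Sat(EG (p → ¬r)) = {m0, m1, m2, m4, m5, m6, m7}
m3 ∉ Sat(EG (p → ¬r)) = {m0, m1, m2, m4, m5, m6, m7}, so the formula does not hold at m3.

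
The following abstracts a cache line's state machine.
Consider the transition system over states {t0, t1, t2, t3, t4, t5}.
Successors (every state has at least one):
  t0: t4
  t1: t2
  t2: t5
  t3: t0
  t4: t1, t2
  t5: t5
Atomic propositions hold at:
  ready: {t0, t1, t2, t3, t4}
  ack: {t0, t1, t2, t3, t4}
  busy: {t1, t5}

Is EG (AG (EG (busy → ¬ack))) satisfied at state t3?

No

Sat(¬ack) = {t5}
Sat(busy → ¬ack) = {t0, t2, t3, t4, t5}
EG (busy → ¬ack): greatest fixpoint, start Z0 = {t0, t2, t3, t4, t5}, keep only states in Sat with some successor in Z. Already a fixed point.
Sat(EG (busy → ¬ack)) = {t0, t2, t3, t4, t5}
AG (EG (busy → ¬ack)): greatest fixpoint, start Z0 = {t0, t2, t3, t4, t5}, keep only states in Sat with every successor in Z. Z1 = {t0, t2, t3, t5}; Z2 = {t2, t3, t5}; Z3 = {t2, t5}; fixed.
Sat(AG (EG (busy → ¬ack))) = {t2, t5}
EG (AG (EG (busy → ¬ack))): greatest fixpoint, start Z0 = {t2, t5}, keep only states in Sat with some successor in Z. Already a fixed point.
Sat(EG (AG (EG (busy → ¬ack)))) = {t2, t5}
t3 ∉ Sat(EG (AG (EG (busy → ¬ack)))) = {t2, t5}, so the formula does not hold at t3.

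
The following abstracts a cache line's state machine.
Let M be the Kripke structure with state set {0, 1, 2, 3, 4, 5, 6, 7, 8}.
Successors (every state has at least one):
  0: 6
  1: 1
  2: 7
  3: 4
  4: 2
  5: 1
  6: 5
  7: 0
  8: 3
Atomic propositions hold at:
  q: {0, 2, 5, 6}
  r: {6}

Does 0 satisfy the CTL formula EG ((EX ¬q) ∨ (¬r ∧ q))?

No

Sat(¬q) = {1, 3, 4, 7, 8}
Sat(EX ¬q) = {s : some successor in {1, 3, 4, 7, 8}} = {1, 2, 3, 5, 8}
Sat(¬r) = {0, 1, 2, 3, 4, 5, 7, 8}
Sat(¬r ∧ q) = {0, 2, 5}
Sat((EX ¬q) ∨ (¬r ∧ q)) = {0, 1, 2, 3, 5, 8}
EG ((EX ¬q) ∨ (¬r ∧ q)): greatest fixpoint, start Z0 = {0, 1, 2, 3, 5, 8}, keep only states in Sat with some successor in Z. Z1 = {1, 5, 8}; Z2 = {1, 5}; fixed.
Sat(EG ((EX ¬q) ∨ (¬r ∧ q))) = {1, 5}
0 ∉ Sat(EG ((EX ¬q) ∨ (¬r ∧ q))) = {1, 5}, so the formula does not hold at 0.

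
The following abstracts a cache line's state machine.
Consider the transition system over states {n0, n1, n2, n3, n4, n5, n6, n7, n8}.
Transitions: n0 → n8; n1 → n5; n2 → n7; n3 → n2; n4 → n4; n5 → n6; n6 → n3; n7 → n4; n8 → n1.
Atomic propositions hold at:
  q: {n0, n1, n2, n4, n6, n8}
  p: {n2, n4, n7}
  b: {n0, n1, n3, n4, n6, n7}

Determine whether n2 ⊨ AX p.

Sat(AX p) = {s : every successor in {n2, n4, n7}} = {n2, n3, n4, n7}
n2 ∈ Sat(AX p) = {n2, n3, n4, n7}, so the formula holds at n2.

Yes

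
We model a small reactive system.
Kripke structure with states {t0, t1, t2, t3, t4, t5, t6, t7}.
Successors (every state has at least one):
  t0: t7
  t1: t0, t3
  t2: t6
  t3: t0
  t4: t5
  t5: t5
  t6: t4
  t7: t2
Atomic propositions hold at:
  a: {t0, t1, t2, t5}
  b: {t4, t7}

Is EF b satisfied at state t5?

EF b: least fixpoint, start Z0 = {t4, t7}, add states with some successor in Z. Z1 = {t0, t4, t6, t7}; Z2 = {t0, t1, t2, t3, t4, t6, t7}; fixed.
Sat(EF b) = {t0, t1, t2, t3, t4, t6, t7}
t5 ∉ Sat(EF b) = {t0, t1, t2, t3, t4, t6, t7}, so the formula does not hold at t5.

No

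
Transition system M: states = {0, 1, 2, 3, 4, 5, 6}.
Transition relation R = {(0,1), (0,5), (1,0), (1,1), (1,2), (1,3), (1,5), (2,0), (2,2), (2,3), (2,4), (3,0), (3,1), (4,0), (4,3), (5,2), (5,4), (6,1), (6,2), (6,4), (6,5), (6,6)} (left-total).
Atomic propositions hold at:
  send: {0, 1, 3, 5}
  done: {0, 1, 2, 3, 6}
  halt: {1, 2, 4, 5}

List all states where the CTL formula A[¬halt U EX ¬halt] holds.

{1, 2, 3, 4, 6}

Sat(¬halt) = {0, 3, 6}
Sat(EX ¬halt) = {s : some successor in {0, 3, 6}} = {1, 2, 3, 4, 6}
A[¬halt U EX ¬halt]: least fixpoint, start Z0 = Sat(EX ¬halt) = {1, 2, 3, 4, 6}, add states in Sat(¬halt) with every successor in Z. Already a fixed point.
Sat(A[¬halt U EX ¬halt]) = {1, 2, 3, 4, 6}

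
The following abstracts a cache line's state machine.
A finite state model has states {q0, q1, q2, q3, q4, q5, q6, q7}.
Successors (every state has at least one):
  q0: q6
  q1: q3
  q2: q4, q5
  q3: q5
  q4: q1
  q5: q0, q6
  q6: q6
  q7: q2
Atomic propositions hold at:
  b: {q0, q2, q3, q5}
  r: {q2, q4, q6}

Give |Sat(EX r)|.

Sat(EX r) = {s : some successor in {q2, q4, q6}} = {q0, q2, q5, q6, q7}
|Sat(EX r)| = |{q0, q2, q5, q6, q7}| = 5.

5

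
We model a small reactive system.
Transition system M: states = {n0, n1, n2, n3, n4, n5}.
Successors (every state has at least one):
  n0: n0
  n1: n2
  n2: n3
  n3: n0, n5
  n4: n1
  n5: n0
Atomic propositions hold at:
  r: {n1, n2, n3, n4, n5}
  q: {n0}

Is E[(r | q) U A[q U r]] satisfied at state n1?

Sat(r | q) = {n0, n1, n2, n3, n4, n5}
A[q U r]: least fixpoint, start Z0 = Sat(r) = {n1, n2, n3, n4, n5}, add states in Sat(q) with every successor in Z. Already a fixed point.
Sat(A[q U r]) = {n1, n2, n3, n4, n5}
E[(r | q) U A[q U r]]: least fixpoint, start Z0 = Sat(A[q U r]) = {n1, n2, n3, n4, n5}, add states in Sat(r | q) with some successor in Z. Already a fixed point.
Sat(E[(r | q) U A[q U r]]) = {n1, n2, n3, n4, n5}
n1 ∈ Sat(E[(r | q) U A[q U r]]) = {n1, n2, n3, n4, n5}, so the formula holds at n1.

Yes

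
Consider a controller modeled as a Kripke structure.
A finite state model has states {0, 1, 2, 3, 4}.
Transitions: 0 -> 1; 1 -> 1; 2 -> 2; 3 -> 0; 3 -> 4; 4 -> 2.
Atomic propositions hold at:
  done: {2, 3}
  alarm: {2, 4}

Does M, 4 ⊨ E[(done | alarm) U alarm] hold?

Sat(done | alarm) = {2, 3, 4}
E[(done | alarm) U alarm]: least fixpoint, start Z0 = Sat(alarm) = {2, 4}, add states in Sat(done | alarm) with some successor in Z. Z1 = {2, 3, 4}; fixed.
Sat(E[(done | alarm) U alarm]) = {2, 3, 4}
4 ∈ Sat(E[(done | alarm) U alarm]) = {2, 3, 4}, so the formula holds at 4.

Yes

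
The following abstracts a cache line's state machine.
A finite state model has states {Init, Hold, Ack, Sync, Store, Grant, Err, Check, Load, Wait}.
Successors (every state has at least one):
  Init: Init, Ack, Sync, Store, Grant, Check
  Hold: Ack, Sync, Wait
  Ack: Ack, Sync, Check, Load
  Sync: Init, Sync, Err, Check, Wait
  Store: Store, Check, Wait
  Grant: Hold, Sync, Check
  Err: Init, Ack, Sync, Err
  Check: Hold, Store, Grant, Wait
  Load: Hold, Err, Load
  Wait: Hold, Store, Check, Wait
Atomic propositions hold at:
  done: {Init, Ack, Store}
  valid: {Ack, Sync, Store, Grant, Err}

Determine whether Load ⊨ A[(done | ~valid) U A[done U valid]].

No

Sat(~valid) = {Init, Hold, Check, Load, Wait}
Sat(done | ~valid) = {Init, Hold, Ack, Store, Check, Load, Wait}
A[done U valid]: least fixpoint, start Z0 = Sat(valid) = {Ack, Sync, Store, Grant, Err}, add states in Sat(done) with every successor in Z. Already a fixed point.
Sat(A[done U valid]) = {Ack, Sync, Store, Grant, Err}
A[(done | ~valid) U A[done U valid]]: least fixpoint, start Z0 = Sat(A[done U valid]) = {Ack, Sync, Store, Grant, Err}, add states in Sat(done | ~valid) with every successor in Z. Already a fixed point.
Sat(A[(done | ~valid) U A[done U valid]]) = {Ack, Sync, Store, Grant, Err}
Load ∉ Sat(A[(done | ~valid) U A[done U valid]]) = {Ack, Sync, Store, Grant, Err}, so the formula does not hold at Load.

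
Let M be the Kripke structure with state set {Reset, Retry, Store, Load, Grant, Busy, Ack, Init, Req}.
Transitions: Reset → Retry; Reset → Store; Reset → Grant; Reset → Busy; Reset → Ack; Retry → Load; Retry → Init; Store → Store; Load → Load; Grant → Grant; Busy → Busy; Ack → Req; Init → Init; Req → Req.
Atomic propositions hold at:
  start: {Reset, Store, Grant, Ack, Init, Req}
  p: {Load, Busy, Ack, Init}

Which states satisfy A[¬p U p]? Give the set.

Sat(¬p) = {Reset, Retry, Store, Grant, Req}
A[¬p U p]: least fixpoint, start Z0 = Sat(p) = {Load, Busy, Ack, Init}, add states in Sat(¬p) with every successor in Z. Z1 = {Retry, Load, Busy, Ack, Init}; fixed.
Sat(A[¬p U p]) = {Retry, Load, Busy, Ack, Init}

{Retry, Load, Busy, Ack, Init}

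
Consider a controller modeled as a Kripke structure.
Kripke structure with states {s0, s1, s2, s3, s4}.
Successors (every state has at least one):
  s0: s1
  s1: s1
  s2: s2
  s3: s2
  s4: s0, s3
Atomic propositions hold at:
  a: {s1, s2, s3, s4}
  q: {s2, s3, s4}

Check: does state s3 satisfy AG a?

Yes

AG a: greatest fixpoint, start Z0 = {s1, s2, s3, s4}, keep only states in Sat with every successor in Z. Z1 = {s1, s2, s3}; fixed.
Sat(AG a) = {s1, s2, s3}
s3 ∈ Sat(AG a) = {s1, s2, s3}, so the formula holds at s3.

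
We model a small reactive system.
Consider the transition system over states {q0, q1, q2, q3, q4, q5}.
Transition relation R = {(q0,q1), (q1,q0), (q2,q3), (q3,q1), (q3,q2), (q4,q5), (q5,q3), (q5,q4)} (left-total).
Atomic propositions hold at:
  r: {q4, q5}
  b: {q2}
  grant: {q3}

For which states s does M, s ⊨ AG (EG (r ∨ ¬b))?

{q0, q1}

Sat(¬b) = {q0, q1, q3, q4, q5}
Sat(r ∨ ¬b) = {q0, q1, q3, q4, q5}
EG (r ∨ ¬b): greatest fixpoint, start Z0 = {q0, q1, q3, q4, q5}, keep only states in Sat with some successor in Z. Already a fixed point.
Sat(EG (r ∨ ¬b)) = {q0, q1, q3, q4, q5}
AG (EG (r ∨ ¬b)): greatest fixpoint, start Z0 = {q0, q1, q3, q4, q5}, keep only states in Sat with every successor in Z. Z1 = {q0, q1, q4, q5}; Z2 = {q0, q1, q4}; Z3 = {q0, q1}; fixed.
Sat(AG (EG (r ∨ ¬b))) = {q0, q1}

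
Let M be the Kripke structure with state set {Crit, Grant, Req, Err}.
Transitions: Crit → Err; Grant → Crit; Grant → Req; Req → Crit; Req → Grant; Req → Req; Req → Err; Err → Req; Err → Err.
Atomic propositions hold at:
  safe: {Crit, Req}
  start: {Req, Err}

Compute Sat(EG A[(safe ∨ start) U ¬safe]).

{Crit, Grant, Err}

Sat(safe ∨ start) = {Crit, Req, Err}
Sat(¬safe) = {Grant, Err}
A[(safe ∨ start) U ¬safe]: least fixpoint, start Z0 = Sat(¬safe) = {Grant, Err}, add states in Sat(safe ∨ start) with every successor in Z. Z1 = {Crit, Grant, Err}; fixed.
Sat(A[(safe ∨ start) U ¬safe]) = {Crit, Grant, Err}
EG A[(safe ∨ start) U ¬safe]: greatest fixpoint, start Z0 = {Crit, Grant, Err}, keep only states in Sat with some successor in Z. Already a fixed point.
Sat(EG A[(safe ∨ start) U ¬safe]) = {Crit, Grant, Err}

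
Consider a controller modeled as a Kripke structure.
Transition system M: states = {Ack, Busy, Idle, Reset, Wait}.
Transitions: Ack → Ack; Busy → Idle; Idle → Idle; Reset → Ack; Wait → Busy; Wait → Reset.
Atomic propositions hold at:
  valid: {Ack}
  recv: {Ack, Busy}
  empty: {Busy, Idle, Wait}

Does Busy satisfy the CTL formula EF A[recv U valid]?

A[recv U valid]: least fixpoint, start Z0 = Sat(valid) = {Ack}, add states in Sat(recv) with every successor in Z. Already a fixed point.
Sat(A[recv U valid]) = {Ack}
EF A[recv U valid]: least fixpoint, start Z0 = {Ack}, add states with some successor in Z. Z1 = {Ack, Reset}; Z2 = {Ack, Reset, Wait}; fixed.
Sat(EF A[recv U valid]) = {Ack, Reset, Wait}
Busy ∉ Sat(EF A[recv U valid]) = {Ack, Reset, Wait}, so the formula does not hold at Busy.

No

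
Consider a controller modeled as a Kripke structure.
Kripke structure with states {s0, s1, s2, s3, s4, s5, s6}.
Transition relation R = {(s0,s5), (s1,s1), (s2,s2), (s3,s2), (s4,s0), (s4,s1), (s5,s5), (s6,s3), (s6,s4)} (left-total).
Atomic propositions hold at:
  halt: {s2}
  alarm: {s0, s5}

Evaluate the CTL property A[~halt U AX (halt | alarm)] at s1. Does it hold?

No

Sat(~halt) = {s0, s1, s3, s4, s5, s6}
Sat(halt | alarm) = {s0, s2, s5}
Sat(AX (halt | alarm)) = {s : every successor in {s0, s2, s5}} = {s0, s2, s3, s5}
A[~halt U AX (halt | alarm)]: least fixpoint, start Z0 = Sat(AX (halt | alarm)) = {s0, s2, s3, s5}, add states in Sat(~halt) with every successor in Z. Already a fixed point.
Sat(A[~halt U AX (halt | alarm)]) = {s0, s2, s3, s5}
s1 ∉ Sat(A[~halt U AX (halt | alarm)]) = {s0, s2, s3, s5}, so the formula does not hold at s1.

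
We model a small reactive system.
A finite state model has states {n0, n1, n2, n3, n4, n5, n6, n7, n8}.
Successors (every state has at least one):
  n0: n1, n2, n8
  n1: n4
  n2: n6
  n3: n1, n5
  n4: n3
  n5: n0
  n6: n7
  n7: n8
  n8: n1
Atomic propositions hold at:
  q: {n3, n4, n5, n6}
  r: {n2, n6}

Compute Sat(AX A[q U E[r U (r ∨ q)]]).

Sat(r ∨ q) = {n2, n3, n4, n5, n6}
E[r U (r ∨ q)]: least fixpoint, start Z0 = Sat((r ∨ q)) = {n2, n3, n4, n5, n6}, add states in Sat(r) with some successor in Z. Already a fixed point.
Sat(E[r U (r ∨ q)]) = {n2, n3, n4, n5, n6}
A[q U E[r U (r ∨ q)]]: least fixpoint, start Z0 = Sat(E[r U (r ∨ q)]) = {n2, n3, n4, n5, n6}, add states in Sat(q) with every successor in Z. Already a fixed point.
Sat(A[q U E[r U (r ∨ q)]]) = {n2, n3, n4, n5, n6}
Sat(AX A[q U E[r U (r ∨ q)]]) = {s : every successor in {n2, n3, n4, n5, n6}} = {n1, n2, n4}

{n1, n2, n4}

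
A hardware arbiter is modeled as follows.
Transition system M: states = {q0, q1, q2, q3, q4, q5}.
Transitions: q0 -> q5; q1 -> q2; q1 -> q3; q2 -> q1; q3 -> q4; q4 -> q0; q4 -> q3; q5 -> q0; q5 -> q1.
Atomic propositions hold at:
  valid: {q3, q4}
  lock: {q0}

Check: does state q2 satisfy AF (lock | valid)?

Sat(lock | valid) = {q0, q3, q4}
AF (lock | valid): least fixpoint, start Z0 = {q0, q3, q4}, add states with every successor in Z. Already a fixed point.
Sat(AF (lock | valid)) = {q0, q3, q4}
q2 ∉ Sat(AF (lock | valid)) = {q0, q3, q4}, so the formula does not hold at q2.

No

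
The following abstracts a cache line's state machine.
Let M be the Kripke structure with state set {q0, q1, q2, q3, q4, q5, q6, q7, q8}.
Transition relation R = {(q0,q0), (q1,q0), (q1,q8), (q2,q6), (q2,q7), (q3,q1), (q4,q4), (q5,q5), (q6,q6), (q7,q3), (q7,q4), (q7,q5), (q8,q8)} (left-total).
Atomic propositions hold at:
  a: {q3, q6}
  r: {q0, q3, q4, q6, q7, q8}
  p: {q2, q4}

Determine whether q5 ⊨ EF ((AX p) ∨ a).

No

Sat(AX p) = {s : every successor in {q2, q4}} = {q4}
Sat((AX p) ∨ a) = {q3, q4, q6}
EF ((AX p) ∨ a): least fixpoint, start Z0 = {q3, q4, q6}, add states with some successor in Z. Z1 = {q2, q3, q4, q6, q7}; fixed.
Sat(EF ((AX p) ∨ a)) = {q2, q3, q4, q6, q7}
q5 ∉ Sat(EF ((AX p) ∨ a)) = {q2, q3, q4, q6, q7}, so the formula does not hold at q5.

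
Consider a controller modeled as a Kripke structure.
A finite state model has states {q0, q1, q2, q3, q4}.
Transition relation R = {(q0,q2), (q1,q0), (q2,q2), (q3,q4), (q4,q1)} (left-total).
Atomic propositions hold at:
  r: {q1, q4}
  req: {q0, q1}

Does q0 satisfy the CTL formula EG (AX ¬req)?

Yes

Sat(¬req) = {q2, q3, q4}
Sat(AX ¬req) = {s : every successor in {q2, q3, q4}} = {q0, q2, q3}
EG (AX ¬req): greatest fixpoint, start Z0 = {q0, q2, q3}, keep only states in Sat with some successor in Z. Z1 = {q0, q2}; fixed.
Sat(EG (AX ¬req)) = {q0, q2}
q0 ∈ Sat(EG (AX ¬req)) = {q0, q2}, so the formula holds at q0.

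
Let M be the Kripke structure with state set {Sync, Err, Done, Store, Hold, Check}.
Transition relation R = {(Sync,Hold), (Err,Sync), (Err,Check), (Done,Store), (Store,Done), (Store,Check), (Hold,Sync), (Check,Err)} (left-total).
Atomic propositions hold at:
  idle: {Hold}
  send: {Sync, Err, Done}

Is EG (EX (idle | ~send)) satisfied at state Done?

Yes

Sat(~send) = {Store, Hold, Check}
Sat(idle | ~send) = {Store, Hold, Check}
Sat(EX (idle | ~send)) = {s : some successor in {Store, Hold, Check}} = {Sync, Err, Done, Store}
EG (EX (idle | ~send)): greatest fixpoint, start Z0 = {Sync, Err, Done, Store}, keep only states in Sat with some successor in Z. Z1 = {Err, Done, Store}; Z2 = {Done, Store}; fixed.
Sat(EG (EX (idle | ~send))) = {Done, Store}
Done ∈ Sat(EG (EX (idle | ~send))) = {Done, Store}, so the formula holds at Done.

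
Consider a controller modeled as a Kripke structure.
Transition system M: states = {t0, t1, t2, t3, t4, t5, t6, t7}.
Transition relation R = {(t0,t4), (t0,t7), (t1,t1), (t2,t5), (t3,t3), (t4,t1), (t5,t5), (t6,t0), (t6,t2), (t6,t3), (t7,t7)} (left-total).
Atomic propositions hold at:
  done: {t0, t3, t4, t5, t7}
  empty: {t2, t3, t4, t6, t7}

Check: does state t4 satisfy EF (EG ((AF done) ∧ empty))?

No

AF done: least fixpoint, start Z0 = {t0, t3, t4, t5, t7}, add states with every successor in Z. Z1 = {t0, t2, t3, t4, t5, t7}; Z2 = {t0, t2, t3, t4, t5, t6, t7}; fixed.
Sat(AF done) = {t0, t2, t3, t4, t5, t6, t7}
Sat((AF done) ∧ empty) = {t2, t3, t4, t6, t7}
EG ((AF done) ∧ empty): greatest fixpoint, start Z0 = {t2, t3, t4, t6, t7}, keep only states in Sat with some successor in Z. Z1 = {t3, t6, t7}; fixed.
Sat(EG ((AF done) ∧ empty)) = {t3, t6, t7}
EF (EG ((AF done) ∧ empty)): least fixpoint, start Z0 = {t3, t6, t7}, add states with some successor in Z. Z1 = {t0, t3, t6, t7}; fixed.
Sat(EF (EG ((AF done) ∧ empty))) = {t0, t3, t6, t7}
t4 ∉ Sat(EF (EG ((AF done) ∧ empty))) = {t0, t3, t6, t7}, so the formula does not hold at t4.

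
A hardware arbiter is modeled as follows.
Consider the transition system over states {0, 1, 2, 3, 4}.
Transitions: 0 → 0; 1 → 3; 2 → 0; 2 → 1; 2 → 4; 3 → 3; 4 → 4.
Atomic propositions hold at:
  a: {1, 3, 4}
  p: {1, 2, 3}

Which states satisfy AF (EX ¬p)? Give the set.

{0, 2, 4}

Sat(¬p) = {0, 4}
Sat(EX ¬p) = {s : some successor in {0, 4}} = {0, 2, 4}
AF (EX ¬p): least fixpoint, start Z0 = {0, 2, 4}, add states with every successor in Z. Already a fixed point.
Sat(AF (EX ¬p)) = {0, 2, 4}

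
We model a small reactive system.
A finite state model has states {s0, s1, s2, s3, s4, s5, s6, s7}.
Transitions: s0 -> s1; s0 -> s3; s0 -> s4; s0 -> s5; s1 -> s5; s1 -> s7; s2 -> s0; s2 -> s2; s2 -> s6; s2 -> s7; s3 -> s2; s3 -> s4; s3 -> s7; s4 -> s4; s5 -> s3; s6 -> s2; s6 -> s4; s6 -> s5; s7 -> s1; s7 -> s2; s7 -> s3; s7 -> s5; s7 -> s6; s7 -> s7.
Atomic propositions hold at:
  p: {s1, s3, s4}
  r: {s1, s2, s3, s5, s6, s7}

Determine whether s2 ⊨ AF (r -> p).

No

Sat(r -> p) = {s0, s1, s3, s4}
AF (r -> p): least fixpoint, start Z0 = {s0, s1, s3, s4}, add states with every successor in Z. Z1 = {s0, s1, s3, s4, s5}; fixed.
Sat(AF (r -> p)) = {s0, s1, s3, s4, s5}
s2 ∉ Sat(AF (r -> p)) = {s0, s1, s3, s4, s5}, so the formula does not hold at s2.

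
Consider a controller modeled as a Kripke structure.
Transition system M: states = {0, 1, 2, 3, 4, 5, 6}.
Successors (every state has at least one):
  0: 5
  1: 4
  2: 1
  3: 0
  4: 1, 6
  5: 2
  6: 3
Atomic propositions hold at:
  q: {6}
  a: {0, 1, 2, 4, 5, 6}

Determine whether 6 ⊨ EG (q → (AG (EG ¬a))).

Sat(¬a) = {3}
EG ¬a: greatest fixpoint, start Z0 = {3}, keep only states in Sat with some successor in Z. Z1 = ∅; fixed.
Sat(EG ¬a) = ∅
AG (EG ¬a): greatest fixpoint, start Z0 = ∅, keep only states in Sat with every successor in Z. Already a fixed point.
Sat(AG (EG ¬a)) = ∅
Sat(q → (AG (EG ¬a))) = {0, 1, 2, 3, 4, 5}
EG (q → (AG (EG ¬a))): greatest fixpoint, start Z0 = {0, 1, 2, 3, 4, 5}, keep only states in Sat with some successor in Z. Already a fixed point.
Sat(EG (q → (AG (EG ¬a)))) = {0, 1, 2, 3, 4, 5}
6 ∉ Sat(EG (q → (AG (EG ¬a)))) = {0, 1, 2, 3, 4, 5}, so the formula does not hold at 6.

No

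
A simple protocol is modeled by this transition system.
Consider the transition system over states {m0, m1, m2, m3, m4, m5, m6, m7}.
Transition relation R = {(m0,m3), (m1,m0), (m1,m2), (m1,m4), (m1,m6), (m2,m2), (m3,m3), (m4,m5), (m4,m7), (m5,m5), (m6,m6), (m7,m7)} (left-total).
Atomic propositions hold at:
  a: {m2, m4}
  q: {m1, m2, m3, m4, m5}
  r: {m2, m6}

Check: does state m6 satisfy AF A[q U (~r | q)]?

No

Sat(~r) = {m0, m1, m3, m4, m5, m7}
Sat(~r | q) = {m0, m1, m2, m3, m4, m5, m7}
A[q U (~r | q)]: least fixpoint, start Z0 = Sat((~r | q)) = {m0, m1, m2, m3, m4, m5, m7}, add states in Sat(q) with every successor in Z. Already a fixed point.
Sat(A[q U (~r | q)]) = {m0, m1, m2, m3, m4, m5, m7}
AF A[q U (~r | q)]: least fixpoint, start Z0 = {m0, m1, m2, m3, m4, m5, m7}, add states with every successor in Z. Already a fixed point.
Sat(AF A[q U (~r | q)]) = {m0, m1, m2, m3, m4, m5, m7}
m6 ∉ Sat(AF A[q U (~r | q)]) = {m0, m1, m2, m3, m4, m5, m7}, so the formula does not hold at m6.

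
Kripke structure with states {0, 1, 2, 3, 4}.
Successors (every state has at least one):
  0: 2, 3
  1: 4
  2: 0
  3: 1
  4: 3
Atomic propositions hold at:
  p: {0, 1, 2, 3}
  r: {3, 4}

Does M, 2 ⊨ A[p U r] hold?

A[p U r]: least fixpoint, start Z0 = Sat(r) = {3, 4}, add states in Sat(p) with every successor in Z. Z1 = {1, 3, 4}; fixed.
Sat(A[p U r]) = {1, 3, 4}
2 ∉ Sat(A[p U r]) = {1, 3, 4}, so the formula does not hold at 2.

No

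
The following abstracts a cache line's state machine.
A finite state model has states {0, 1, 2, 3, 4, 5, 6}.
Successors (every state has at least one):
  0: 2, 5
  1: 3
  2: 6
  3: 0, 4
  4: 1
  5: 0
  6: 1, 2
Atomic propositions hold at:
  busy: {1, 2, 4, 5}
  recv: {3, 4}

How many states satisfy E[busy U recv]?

3

E[busy U recv]: least fixpoint, start Z0 = Sat(recv) = {3, 4}, add states in Sat(busy) with some successor in Z. Z1 = {1, 3, 4}; fixed.
Sat(E[busy U recv]) = {1, 3, 4}
|Sat(E[busy U recv])| = |{1, 3, 4}| = 3.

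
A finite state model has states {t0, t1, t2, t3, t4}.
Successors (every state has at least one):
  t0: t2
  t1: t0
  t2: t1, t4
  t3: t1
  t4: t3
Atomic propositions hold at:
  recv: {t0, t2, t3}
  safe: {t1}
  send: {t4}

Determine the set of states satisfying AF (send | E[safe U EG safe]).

EG safe: greatest fixpoint, start Z0 = {t1}, keep only states in Sat with some successor in Z. Z1 = ∅; fixed.
Sat(EG safe) = ∅
E[safe U EG safe]: least fixpoint, start Z0 = Sat(EG safe) = ∅, add states in Sat(safe) with some successor in Z. Already a fixed point.
Sat(E[safe U EG safe]) = ∅
Sat(send | E[safe U EG safe]) = {t4}
AF (send | E[safe U EG safe]): least fixpoint, start Z0 = {t4}, add states with every successor in Z. Already a fixed point.
Sat(AF (send | E[safe U EG safe])) = {t4}

{t4}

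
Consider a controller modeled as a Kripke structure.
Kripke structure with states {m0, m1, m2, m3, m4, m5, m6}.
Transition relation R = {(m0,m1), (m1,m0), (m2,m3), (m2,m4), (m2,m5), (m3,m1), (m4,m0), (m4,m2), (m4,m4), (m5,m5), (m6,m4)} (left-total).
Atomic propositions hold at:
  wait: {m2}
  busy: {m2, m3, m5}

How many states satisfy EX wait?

1

Sat(EX wait) = {s : some successor in {m2}} = {m4}
|Sat(EX wait)| = |{m4}| = 1.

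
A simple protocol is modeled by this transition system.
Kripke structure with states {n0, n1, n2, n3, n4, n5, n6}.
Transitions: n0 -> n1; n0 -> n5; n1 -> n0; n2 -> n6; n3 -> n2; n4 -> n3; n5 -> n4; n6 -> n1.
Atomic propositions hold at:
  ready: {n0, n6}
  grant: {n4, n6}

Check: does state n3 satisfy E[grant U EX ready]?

No

Sat(EX ready) = {s : some successor in {n0, n6}} = {n1, n2}
E[grant U EX ready]: least fixpoint, start Z0 = Sat(EX ready) = {n1, n2}, add states in Sat(grant) with some successor in Z. Z1 = {n1, n2, n6}; fixed.
Sat(E[grant U EX ready]) = {n1, n2, n6}
n3 ∉ Sat(E[grant U EX ready]) = {n1, n2, n6}, so the formula does not hold at n3.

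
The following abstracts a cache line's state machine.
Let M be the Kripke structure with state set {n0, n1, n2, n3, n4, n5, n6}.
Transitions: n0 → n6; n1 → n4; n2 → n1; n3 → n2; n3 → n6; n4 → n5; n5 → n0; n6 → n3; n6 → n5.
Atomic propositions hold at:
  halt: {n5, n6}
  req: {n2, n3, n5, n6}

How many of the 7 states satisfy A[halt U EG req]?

EG req: greatest fixpoint, start Z0 = {n2, n3, n5, n6}, keep only states in Sat with some successor in Z. Z1 = {n3, n6}; fixed.
Sat(EG req) = {n3, n6}
A[halt U EG req]: least fixpoint, start Z0 = Sat(EG req) = {n3, n6}, add states in Sat(halt) with every successor in Z. Already a fixed point.
Sat(A[halt U EG req]) = {n3, n6}
|Sat(A[halt U EG req])| = |{n3, n6}| = 2.

2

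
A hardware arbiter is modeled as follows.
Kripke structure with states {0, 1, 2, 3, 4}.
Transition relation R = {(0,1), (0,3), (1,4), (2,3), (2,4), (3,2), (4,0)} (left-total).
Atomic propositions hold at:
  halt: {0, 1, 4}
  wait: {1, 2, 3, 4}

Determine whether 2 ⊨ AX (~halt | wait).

Sat(~halt) = {2, 3}
Sat(~halt | wait) = {1, 2, 3, 4}
Sat(AX (~halt | wait)) = {s : every successor in {1, 2, 3, 4}} = {0, 1, 2, 3}
2 ∈ Sat(AX (~halt | wait)) = {0, 1, 2, 3}, so the formula holds at 2.

Yes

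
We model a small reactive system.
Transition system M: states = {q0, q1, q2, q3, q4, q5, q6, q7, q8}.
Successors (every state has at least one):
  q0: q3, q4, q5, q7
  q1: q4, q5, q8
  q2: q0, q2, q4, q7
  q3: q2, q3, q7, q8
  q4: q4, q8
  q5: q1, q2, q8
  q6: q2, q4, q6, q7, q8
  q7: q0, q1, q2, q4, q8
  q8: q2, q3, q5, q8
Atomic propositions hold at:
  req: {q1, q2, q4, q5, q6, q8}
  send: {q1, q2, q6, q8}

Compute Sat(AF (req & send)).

Sat(req & send) = {q1, q2, q6, q8}
AF (req & send): least fixpoint, start Z0 = {q1, q2, q6, q8}, add states with every successor in Z. Z1 = {q1, q2, q5, q6, q8}; fixed.
Sat(AF (req & send)) = {q1, q2, q5, q6, q8}

{q1, q2, q5, q6, q8}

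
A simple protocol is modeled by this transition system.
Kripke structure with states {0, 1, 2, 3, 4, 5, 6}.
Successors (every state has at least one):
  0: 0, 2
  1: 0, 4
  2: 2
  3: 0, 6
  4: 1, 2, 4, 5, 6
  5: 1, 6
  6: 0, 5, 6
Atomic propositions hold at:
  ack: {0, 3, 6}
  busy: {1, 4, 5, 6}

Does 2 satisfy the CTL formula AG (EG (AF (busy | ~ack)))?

Sat(~ack) = {1, 2, 4, 5}
Sat(busy | ~ack) = {1, 2, 4, 5, 6}
AF (busy | ~ack): least fixpoint, start Z0 = {1, 2, 4, 5, 6}, add states with every successor in Z. Already a fixed point.
Sat(AF (busy | ~ack)) = {1, 2, 4, 5, 6}
EG (AF (busy | ~ack)): greatest fixpoint, start Z0 = {1, 2, 4, 5, 6}, keep only states in Sat with some successor in Z. Already a fixed point.
Sat(EG (AF (busy | ~ack))) = {1, 2, 4, 5, 6}
AG (EG (AF (busy | ~ack))): greatest fixpoint, start Z0 = {1, 2, 4, 5, 6}, keep only states in Sat with every successor in Z. Z1 = {2, 4, 5}; Z2 = {2}; fixed.
Sat(AG (EG (AF (busy | ~ack)))) = {2}
2 ∈ Sat(AG (EG (AF (busy | ~ack)))) = {2}, so the formula holds at 2.

Yes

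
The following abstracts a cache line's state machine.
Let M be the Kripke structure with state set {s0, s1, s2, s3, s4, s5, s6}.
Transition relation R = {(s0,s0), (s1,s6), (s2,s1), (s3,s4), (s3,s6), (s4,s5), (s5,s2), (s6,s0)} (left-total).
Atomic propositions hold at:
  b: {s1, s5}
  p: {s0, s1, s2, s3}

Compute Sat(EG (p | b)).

{s0}

Sat(p | b) = {s0, s1, s2, s3, s5}
EG (p | b): greatest fixpoint, start Z0 = {s0, s1, s2, s3, s5}, keep only states in Sat with some successor in Z. Z1 = {s0, s2, s5}; Z2 = {s0, s5}; Z3 = {s0}; fixed.
Sat(EG (p | b)) = {s0}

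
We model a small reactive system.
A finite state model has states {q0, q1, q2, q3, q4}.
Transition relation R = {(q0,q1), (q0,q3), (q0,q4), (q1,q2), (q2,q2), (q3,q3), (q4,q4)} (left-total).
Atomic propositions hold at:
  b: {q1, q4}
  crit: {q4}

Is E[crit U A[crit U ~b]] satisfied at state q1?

No

Sat(~b) = {q0, q2, q3}
A[crit U ~b]: least fixpoint, start Z0 = Sat(~b) = {q0, q2, q3}, add states in Sat(crit) with every successor in Z. Already a fixed point.
Sat(A[crit U ~b]) = {q0, q2, q3}
E[crit U A[crit U ~b]]: least fixpoint, start Z0 = Sat(A[crit U ~b]) = {q0, q2, q3}, add states in Sat(crit) with some successor in Z. Already a fixed point.
Sat(E[crit U A[crit U ~b]]) = {q0, q2, q3}
q1 ∉ Sat(E[crit U A[crit U ~b]]) = {q0, q2, q3}, so the formula does not hold at q1.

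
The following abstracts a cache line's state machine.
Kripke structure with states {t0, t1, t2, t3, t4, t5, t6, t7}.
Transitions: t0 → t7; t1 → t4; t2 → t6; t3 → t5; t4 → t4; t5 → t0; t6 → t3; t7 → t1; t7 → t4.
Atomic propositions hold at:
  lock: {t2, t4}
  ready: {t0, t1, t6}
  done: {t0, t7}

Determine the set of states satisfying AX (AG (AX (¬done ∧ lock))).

{t1, t4, t7}

Sat(¬done) = {t1, t2, t3, t4, t5, t6}
Sat(¬done ∧ lock) = {t2, t4}
Sat(AX (¬done ∧ lock)) = {s : every successor in {t2, t4}} = {t1, t4}
AG (AX (¬done ∧ lock)): greatest fixpoint, start Z0 = {t1, t4}, keep only states in Sat with every successor in Z. Already a fixed point.
Sat(AG (AX (¬done ∧ lock))) = {t1, t4}
Sat(AX (AG (AX (¬done ∧ lock)))) = {s : every successor in {t1, t4}} = {t1, t4, t7}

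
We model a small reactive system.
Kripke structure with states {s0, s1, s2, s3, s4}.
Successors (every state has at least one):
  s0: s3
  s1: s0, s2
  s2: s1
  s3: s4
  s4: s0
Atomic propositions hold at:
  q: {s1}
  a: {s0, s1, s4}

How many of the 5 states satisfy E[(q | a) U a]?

3

Sat(q | a) = {s0, s1, s4}
E[(q | a) U a]: least fixpoint, start Z0 = Sat(a) = {s0, s1, s4}, add states in Sat(q | a) with some successor in Z. Already a fixed point.
Sat(E[(q | a) U a]) = {s0, s1, s4}
|Sat(E[(q | a) U a])| = |{s0, s1, s4}| = 3.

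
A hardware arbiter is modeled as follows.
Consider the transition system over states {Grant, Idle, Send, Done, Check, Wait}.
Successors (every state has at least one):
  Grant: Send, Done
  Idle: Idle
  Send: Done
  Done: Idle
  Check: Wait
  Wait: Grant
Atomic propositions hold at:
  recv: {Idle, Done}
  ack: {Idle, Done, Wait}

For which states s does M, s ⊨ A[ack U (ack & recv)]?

Sat(ack & recv) = {Idle, Done}
A[ack U (ack & recv)]: least fixpoint, start Z0 = Sat((ack & recv)) = {Idle, Done}, add states in Sat(ack) with every successor in Z. Already a fixed point.
Sat(A[ack U (ack & recv)]) = {Idle, Done}

{Idle, Done}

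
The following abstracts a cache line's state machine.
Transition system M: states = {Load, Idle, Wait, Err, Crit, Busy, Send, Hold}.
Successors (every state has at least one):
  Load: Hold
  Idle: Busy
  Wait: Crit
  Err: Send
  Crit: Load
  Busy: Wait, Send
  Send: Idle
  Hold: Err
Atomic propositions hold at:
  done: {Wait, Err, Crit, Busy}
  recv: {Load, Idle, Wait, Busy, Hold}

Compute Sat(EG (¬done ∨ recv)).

{Idle, Busy, Send}

Sat(¬done) = {Load, Idle, Send, Hold}
Sat(¬done ∨ recv) = {Load, Idle, Wait, Busy, Send, Hold}
EG (¬done ∨ recv): greatest fixpoint, start Z0 = {Load, Idle, Wait, Busy, Send, Hold}, keep only states in Sat with some successor in Z. Z1 = {Load, Idle, Busy, Send}; Z2 = {Idle, Busy, Send}; fixed.
Sat(EG (¬done ∨ recv)) = {Idle, Busy, Send}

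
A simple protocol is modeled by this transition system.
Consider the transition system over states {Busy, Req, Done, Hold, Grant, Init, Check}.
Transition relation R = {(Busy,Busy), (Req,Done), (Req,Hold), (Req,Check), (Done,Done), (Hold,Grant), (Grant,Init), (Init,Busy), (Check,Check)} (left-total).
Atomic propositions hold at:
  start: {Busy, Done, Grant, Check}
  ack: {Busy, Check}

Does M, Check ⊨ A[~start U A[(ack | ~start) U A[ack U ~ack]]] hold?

No

Sat(~start) = {Req, Hold, Init}
Sat(ack | ~start) = {Busy, Req, Hold, Init, Check}
Sat(~ack) = {Req, Done, Hold, Grant, Init}
A[ack U ~ack]: least fixpoint, start Z0 = Sat(~ack) = {Req, Done, Hold, Grant, Init}, add states in Sat(ack) with every successor in Z. Already a fixed point.
Sat(A[ack U ~ack]) = {Req, Done, Hold, Grant, Init}
A[(ack | ~start) U A[ack U ~ack]]: least fixpoint, start Z0 = Sat(A[ack U ~ack]) = {Req, Done, Hold, Grant, Init}, add states in Sat(ack | ~start) with every successor in Z. Already a fixed point.
Sat(A[(ack | ~start) U A[ack U ~ack]]) = {Req, Done, Hold, Grant, Init}
A[~start U A[(ack | ~start) U A[ack U ~ack]]]: least fixpoint, start Z0 = Sat(A[(ack | ~start) U A[ack U ~ack]]) = {Req, Done, Hold, Grant, Init}, add states in Sat(~start) with every successor in Z. Already a fixed point.
Sat(A[~start U A[(ack | ~start) U A[ack U ~ack]]]) = {Req, Done, Hold, Grant, Init}
Check ∉ Sat(A[~start U A[(ack | ~start) U A[ack U ~ack]]]) = {Req, Done, Hold, Grant, Init}, so the formula does not hold at Check.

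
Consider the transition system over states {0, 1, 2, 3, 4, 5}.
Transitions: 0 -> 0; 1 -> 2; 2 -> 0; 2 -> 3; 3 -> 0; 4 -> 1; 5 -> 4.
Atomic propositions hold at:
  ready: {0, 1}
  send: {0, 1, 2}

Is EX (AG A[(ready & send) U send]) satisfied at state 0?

Sat(ready & send) = {0, 1}
A[(ready & send) U send]: least fixpoint, start Z0 = Sat(send) = {0, 1, 2}, add states in Sat(ready & send) with every successor in Z. Already a fixed point.
Sat(A[(ready & send) U send]) = {0, 1, 2}
AG A[(ready & send) U send]: greatest fixpoint, start Z0 = {0, 1, 2}, keep only states in Sat with every successor in Z. Z1 = {0, 1}; Z2 = {0}; fixed.
Sat(AG A[(ready & send) U send]) = {0}
Sat(EX (AG A[(ready & send) U send])) = {s : some successor in {0}} = {0, 2, 3}
0 ∈ Sat(EX (AG A[(ready & send) U send])) = {0, 2, 3}, so the formula holds at 0.

Yes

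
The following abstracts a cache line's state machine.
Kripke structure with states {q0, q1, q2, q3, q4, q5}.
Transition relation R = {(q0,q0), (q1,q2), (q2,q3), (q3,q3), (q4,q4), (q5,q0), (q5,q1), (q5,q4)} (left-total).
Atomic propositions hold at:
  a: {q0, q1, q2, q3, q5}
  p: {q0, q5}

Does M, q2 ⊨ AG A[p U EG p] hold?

No

EG p: greatest fixpoint, start Z0 = {q0, q5}, keep only states in Sat with some successor in Z. Already a fixed point.
Sat(EG p) = {q0, q5}
A[p U EG p]: least fixpoint, start Z0 = Sat(EG p) = {q0, q5}, add states in Sat(p) with every successor in Z. Already a fixed point.
Sat(A[p U EG p]) = {q0, q5}
AG A[p U EG p]: greatest fixpoint, start Z0 = {q0, q5}, keep only states in Sat with every successor in Z. Z1 = {q0}; fixed.
Sat(AG A[p U EG p]) = {q0}
q2 ∉ Sat(AG A[p U EG p]) = {q0}, so the formula does not hold at q2.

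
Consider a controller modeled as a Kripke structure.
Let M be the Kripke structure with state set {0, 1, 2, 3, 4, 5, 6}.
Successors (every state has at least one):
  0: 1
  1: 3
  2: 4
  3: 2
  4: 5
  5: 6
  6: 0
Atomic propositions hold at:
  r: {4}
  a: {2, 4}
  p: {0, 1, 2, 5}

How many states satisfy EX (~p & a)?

1

Sat(~p) = {3, 4, 6}
Sat(~p & a) = {4}
Sat(EX (~p & a)) = {s : some successor in {4}} = {2}
|Sat(EX (~p & a))| = |{2}| = 1.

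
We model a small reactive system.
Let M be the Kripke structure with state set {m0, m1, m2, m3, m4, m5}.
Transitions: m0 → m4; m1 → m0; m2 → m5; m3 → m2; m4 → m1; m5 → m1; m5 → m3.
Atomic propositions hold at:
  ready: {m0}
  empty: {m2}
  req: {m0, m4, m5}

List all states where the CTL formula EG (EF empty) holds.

EF empty: least fixpoint, start Z0 = {m2}, add states with some successor in Z. Z1 = {m2, m3}; Z2 = {m2, m3, m5}; fixed.
Sat(EF empty) = {m2, m3, m5}
EG (EF empty): greatest fixpoint, start Z0 = {m2, m3, m5}, keep only states in Sat with some successor in Z. Already a fixed point.
Sat(EG (EF empty)) = {m2, m3, m5}

{m2, m3, m5}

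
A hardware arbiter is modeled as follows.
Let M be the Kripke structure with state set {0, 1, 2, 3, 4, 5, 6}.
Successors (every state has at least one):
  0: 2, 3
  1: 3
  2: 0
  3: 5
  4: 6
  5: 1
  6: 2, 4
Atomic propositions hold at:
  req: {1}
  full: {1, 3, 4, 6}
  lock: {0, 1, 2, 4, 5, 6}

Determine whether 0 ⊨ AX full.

No

Sat(AX full) = {s : every successor in {1, 3, 4, 6}} = {1, 4, 5}
0 ∉ Sat(AX full) = {1, 4, 5}, so the formula does not hold at 0.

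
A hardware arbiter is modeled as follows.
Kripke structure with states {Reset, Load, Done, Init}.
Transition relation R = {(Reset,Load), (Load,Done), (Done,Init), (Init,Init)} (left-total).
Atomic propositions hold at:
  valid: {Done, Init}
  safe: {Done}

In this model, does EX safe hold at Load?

Sat(EX safe) = {s : some successor in {Done}} = {Load}
Load ∈ Sat(EX safe) = {Load}, so the formula holds at Load.

Yes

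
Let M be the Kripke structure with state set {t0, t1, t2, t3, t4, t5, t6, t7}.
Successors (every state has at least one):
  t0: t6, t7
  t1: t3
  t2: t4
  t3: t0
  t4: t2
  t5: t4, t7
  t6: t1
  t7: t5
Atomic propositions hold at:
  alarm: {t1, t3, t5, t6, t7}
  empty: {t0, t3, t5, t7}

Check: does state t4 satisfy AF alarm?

No

AF alarm: least fixpoint, start Z0 = {t1, t3, t5, t6, t7}, add states with every successor in Z. Z1 = {t0, t1, t3, t5, t6, t7}; fixed.
Sat(AF alarm) = {t0, t1, t3, t5, t6, t7}
t4 ∉ Sat(AF alarm) = {t0, t1, t3, t5, t6, t7}, so the formula does not hold at t4.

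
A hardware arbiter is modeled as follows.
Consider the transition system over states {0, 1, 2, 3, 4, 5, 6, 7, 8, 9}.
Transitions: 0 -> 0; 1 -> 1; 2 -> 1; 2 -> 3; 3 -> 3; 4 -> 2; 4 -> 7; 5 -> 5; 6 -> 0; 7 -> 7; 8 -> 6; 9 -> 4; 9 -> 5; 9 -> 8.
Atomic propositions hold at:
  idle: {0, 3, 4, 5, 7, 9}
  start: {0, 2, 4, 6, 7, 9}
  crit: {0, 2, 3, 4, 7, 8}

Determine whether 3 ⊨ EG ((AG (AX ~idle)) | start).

No

Sat(~idle) = {1, 2, 6, 8}
Sat(AX ~idle) = {s : every successor in {1, 2, 6, 8}} = {1, 8}
AG (AX ~idle): greatest fixpoint, start Z0 = {1, 8}, keep only states in Sat with every successor in Z. Z1 = {1}; fixed.
Sat(AG (AX ~idle)) = {1}
Sat((AG (AX ~idle)) | start) = {0, 1, 2, 4, 6, 7, 9}
EG ((AG (AX ~idle)) | start): greatest fixpoint, start Z0 = {0, 1, 2, 4, 6, 7, 9}, keep only states in Sat with some successor in Z. Already a fixed point.
Sat(EG ((AG (AX ~idle)) | start)) = {0, 1, 2, 4, 6, 7, 9}
3 ∉ Sat(EG ((AG (AX ~idle)) | start)) = {0, 1, 2, 4, 6, 7, 9}, so the formula does not hold at 3.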